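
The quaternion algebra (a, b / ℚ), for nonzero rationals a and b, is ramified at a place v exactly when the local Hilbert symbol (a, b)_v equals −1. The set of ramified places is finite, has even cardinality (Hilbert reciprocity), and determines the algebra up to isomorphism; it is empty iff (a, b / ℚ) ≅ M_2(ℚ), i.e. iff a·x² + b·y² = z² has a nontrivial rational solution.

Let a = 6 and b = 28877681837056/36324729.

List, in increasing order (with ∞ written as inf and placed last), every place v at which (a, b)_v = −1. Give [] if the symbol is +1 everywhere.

[13, 37]

(a, b) ≡ (6, 481) mod (ℚ^×)²; places V = {2, 3, 7, 13, 19, 31, 37, 41, ∞}.
(a,b)_∞: sgn(6)=+, sgn(481)=+, so +1.
(a,b)_37: α=0, u≡6; β=1, v≡35 (mod 37); (6|37)=-1, (35|37)=-1; sign (−1)^0·-1^1·-1^0 = -1.
(a,b)_19: α=0, u≡6; β=2, v≡7 (mod 19); (6|19)=+1, (7|19)=+1; sign (−1)^0·+1^2·+1^0 = +1.
(a,b)_2: α=1, β=10; u≡3, v≡1 (mod 8); ε(u)ε(v)=1·0, αω(v)=1·0, βω(u)=10·1; sum ≡ 0  ⇒  +1.
(a,b)_7: α=0, u≡6; β=-4, v≡5 (mod 7); (6|7)=-1, (5|7)=-1; sign (−1)^0·-1^-4·-1^0 = +1.
(a,b)_41: α=0, u≡6; β=-2, v≡17 (mod 41); (6|41)=-1, (17|41)=-1; sign (−1)^0·-1^-2·-1^0 = +1.
(a,b)_31: α=0, u≡6; β=2, v≡10 (mod 31); (6|31)=-1, (10|31)=+1; sign (−1)^0·-1^2·+1^0 = +1.
(a,b)_3: α=1, u≡2; β=-2, v≡1 (mod 3); (2|3)=-1, (1|3)=+1; sign (−1)^0·-1^-2·+1^1 = +1.
(a,b)_13: α=0, u≡6; β=3, v≡8 (mod 13); (6|13)=-1, (8|13)=-1; sign (−1)^0·-1^3·-1^0 = -1.
Ram(6, 481) = {13, 37}; no ℚ_13-point on the conic.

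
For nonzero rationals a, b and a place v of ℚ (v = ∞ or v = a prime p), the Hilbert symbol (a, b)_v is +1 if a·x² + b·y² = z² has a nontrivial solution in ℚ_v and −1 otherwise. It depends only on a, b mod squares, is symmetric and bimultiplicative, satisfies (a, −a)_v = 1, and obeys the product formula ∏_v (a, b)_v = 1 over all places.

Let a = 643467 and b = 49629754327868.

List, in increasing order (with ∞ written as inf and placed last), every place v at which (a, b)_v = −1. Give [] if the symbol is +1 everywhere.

(a, b) ≡ (643467, 527) mod (ℚ^×)²; places V = {2, 3, 11, 13, 17, 29, 31, 37, ∞}.
(a,b)_13: α=0, u≡6; β=2, v≡2 (mod 13); (6|13)=-1, (2|13)=-1; sign (−1)^0·-1^2·-1^0 = +1.
(a,b)_∞: sgn(643467)=+, sgn(527)=+, so +1.
(a,b)_11: α=1, u≡10; β=2, v≡7 (mod 11); (10|11)=-1, (7|11)=-1; sign (−1)^0·-1^2·-1^1 = -1.
(a,b)_2: α=0, β=2; u≡3, v≡7 (mod 8); ε(u)ε(v)=1·1, αω(v)=0·0, βω(u)=2·1; sum ≡ 1  ⇒  -1.
(a,b)_29: α=0, u≡15; β=2, v≡16 (mod 29); (15|29)=-1, (16|29)=+1; sign (−1)^0·-1^2·+1^0 = +1.
(a,b)_37: α=1, u≡1; β=2, v≡28 (mod 37); (1|37)=+1, (28|37)=+1; sign (−1)^0·+1^2·+1^1 = +1.
(a,b)_31: α=1, u≡18; β=1, v≡13 (mod 31); (18|31)=+1, (13|31)=-1; sign (−1)^1·+1^1·-1^1 = +1.
(a,b)_17: α=1, u≡9; β=1, v≡11 (mod 17); (9|17)=+1, (11|17)=-1; sign (−1)^0·+1^1·-1^1 = -1.
(a,b)_3: α=1, u≡1; β=0, v≡2 (mod 3); (1|3)=+1, (2|3)=-1; sign (−1)^0·+1^0·-1^1 = -1.
Ram(643467, 527) = {2, 3, 11, 17}; no ℚ_2-point on the conic.

[2, 3, 11, 17]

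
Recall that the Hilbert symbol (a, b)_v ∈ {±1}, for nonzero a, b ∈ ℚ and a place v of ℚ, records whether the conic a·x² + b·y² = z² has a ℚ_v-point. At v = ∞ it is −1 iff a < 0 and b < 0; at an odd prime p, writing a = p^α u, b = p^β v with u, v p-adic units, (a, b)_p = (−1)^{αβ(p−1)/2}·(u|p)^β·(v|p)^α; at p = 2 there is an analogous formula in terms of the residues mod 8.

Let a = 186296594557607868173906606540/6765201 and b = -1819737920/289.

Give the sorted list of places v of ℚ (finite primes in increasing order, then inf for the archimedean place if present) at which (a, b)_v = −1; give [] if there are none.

[2, 5, 19, 23]

Mod squares: a ≡ 115115, b ≡ -168245. Check v ∈ {∞, 2, 3, 5, 7, 11, 13, 17, 19, 23, 29}.
v=∞: 115115 > 0 and -168245 < 0  ⇒  (a,b)_∞ = +1.
v=17: a=17^-4·(≡15), b=17^-2·(≡16) mod 17; (15|17)=+1, (16|17)=+1; (−1)^{-4·-2·8}·(+1)^-2·(+1)^-4 = +1.
v=3: a=3^-4·(≡2), b=3^0·(≡1) mod 3; (2|3)=-1, (1|3)=+1; (−1)^{-4·0·1}·(-1)^0·(+1)^-4 = +1.
v=5: a=5^1·(≡3), b=5^1·(≡4) mod 5; (3|5)=-1, (4|5)=+1; (−1)^{1·1·2}·(-1)^1·(+1)^1 = -1.
v=13: a=13^5·(≡5), b=13^2·(≡4) mod 13; (5|13)=-1, (4|13)=+1; (−1)^{5·2·6}·(-1)^2·(+1)^5 = +1.
v=2: v_2(a)=2, v_2(b)=6; units ≡ 3, 3 (mod 8); ε·ε+αω+βω = 1·1+2·1+6·1 ≡ 1  ⇒  (a,b)_2 = -1.
v=29: a=29^4·(≡21), b=29^0·(≡13) mod 29; (21|29)=-1, (13|29)=+1; (−1)^{4·0·14}·(-1)^0·(+1)^4 = +1.
v=19: a=19^4·(≡2), b=19^1·(≡13) mod 19; (2|19)=-1, (13|19)=-1; (−1)^{4·1·9}·(-1)^1·(-1)^4 = -1.
v=7: a=7^5·(≡1), b=7^1·(≡5) mod 7; (1|7)=+1, (5|7)=-1; (−1)^{5·1·3}·(+1)^1·(-1)^5 = +1.
v=23: a=23^3·(≡15), b=23^1·(≡19) mod 23; (15|23)=-1, (19|23)=-1; (−1)^{3·1·11}·(-1)^1·(-1)^3 = -1.
v=11: a=11^3·(≡3), b=11^1·(≡6) mod 11; (3|11)=+1, (6|11)=-1; (−1)^{3·1·5}·(+1)^1·(-1)^3 = +1.
|Ram(115115, -168245)| = 4, even; anisotropic at {2, 5, 19, 23}.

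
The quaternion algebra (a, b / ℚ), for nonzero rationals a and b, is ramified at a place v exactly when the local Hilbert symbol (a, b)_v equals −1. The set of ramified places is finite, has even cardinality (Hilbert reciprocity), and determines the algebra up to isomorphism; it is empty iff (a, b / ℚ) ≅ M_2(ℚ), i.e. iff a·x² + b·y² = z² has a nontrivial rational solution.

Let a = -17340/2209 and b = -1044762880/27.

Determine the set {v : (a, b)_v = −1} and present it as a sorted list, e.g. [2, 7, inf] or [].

[7, inf]

Mod squares: a ≡ -15, b ≡ -33915. Check v ∈ {∞, 2, 3, 5, 7, 17, 19, 47}.
v=19: a=19^0·(≡9), b=19^3·(≡17) mod 19; (9|19)=+1, (17|19)=+1; (−1)^{0·3·9}·(+1)^3·(+1)^0 = +1.
v=47: a=47^-2·(≡3), b=47^0·(≡41) mod 47; (3|47)=+1, (41|47)=-1; (−1)^{-2·0·23}·(+1)^0·(-1)^-2 = +1.
v=7: a=7^0·(≡5), b=7^1·(≡3) mod 7; (5|7)=-1, (3|7)=-1; (−1)^{0·1·3}·(-1)^1·(-1)^0 = -1.
v=5: a=5^1·(≡3), b=5^1·(≡2) mod 5; (3|5)=-1, (2|5)=-1; (−1)^{1·1·2}·(-1)^1·(-1)^1 = +1.
v=17: a=17^2·(≡9), b=17^1·(≡6) mod 17; (9|17)=+1, (6|17)=-1; (−1)^{2·1·8}·(+1)^1·(-1)^2 = +1.
v=2: v_2(a)=2, v_2(b)=8; units ≡ 1, 5 (mod 8); ε·ε+αω+βω = 0·0+2·1+8·0 ≡ 0  ⇒  (a,b)_2 = +1.
v=3: a=3^1·(≡1), b=3^-3·(≡2) mod 3; (1|3)=+1, (2|3)=-1; (−1)^{1·-3·1}·(+1)^-3·(-1)^1 = +1.
v=∞: -15 < 0 and -33915 < 0  ⇒  (a,b)_∞ = -1.
(-15, -33915 / ℚ) ramifies at {7, ∞}: a division algebra.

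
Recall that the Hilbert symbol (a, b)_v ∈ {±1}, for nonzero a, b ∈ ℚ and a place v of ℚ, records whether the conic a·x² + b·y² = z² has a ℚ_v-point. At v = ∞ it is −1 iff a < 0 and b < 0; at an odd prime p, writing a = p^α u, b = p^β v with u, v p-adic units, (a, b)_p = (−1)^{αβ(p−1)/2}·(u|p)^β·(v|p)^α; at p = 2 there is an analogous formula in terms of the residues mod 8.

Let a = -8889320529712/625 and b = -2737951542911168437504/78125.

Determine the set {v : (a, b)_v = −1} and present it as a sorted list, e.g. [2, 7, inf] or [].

(a, b) ≡ (-667, -2945) mod (ℚ^×)²; places V = {2, 5, 7, 19, 23, 29, 31, ∞}.
(a,b)_2: α=4, β=8; u≡5, v≡7 (mod 8); ε(u)ε(v)=0·1, αω(v)=4·0, βω(u)=8·1; sum ≡ 0  ⇒  +1.
(a,b)_23: α=1, u≡7; β=2, v≡21 (mod 23); (7|23)=-1, (21|23)=-1; sign (−1)^0·-1^2·-1^1 = -1.
(a,b)_5: α=-4, u≡3; β=-7, v≡1 (mod 5); (3|5)=-1, (1|5)=+1; sign (−1)^0·-1^-7·+1^-4 = -1.
(a,b)_∞: sgn(-667)=−, sgn(-2945)=−, so -1.
(a,b)_19: α=2, u≡16; β=3, v≡7 (mod 19); (16|19)=+1, (7|19)=+1; sign (−1)^0·+1^3·+1^2 = +1.
(a,b)_31: α=2, u≡17; β=3, v≡12 (mod 31); (17|31)=-1, (12|31)=-1; sign (−1)^0·-1^3·-1^2 = -1.
(a,b)_7: α=4, u≡5; β=6, v≡1 (mod 7); (5|7)=-1, (1|7)=+1; sign (−1)^0·-1^6·+1^4 = +1.
(a,b)_29: α=1, u≡13; β=2, v≡9 (mod 29); (13|29)=+1, (9|29)=+1; sign (−1)^0·+1^2·+1^1 = +1.
Ram(-667, -2945) = {5, 23, 31, ∞}; no ℚ_5-point on the conic.

[5, 23, 31, inf]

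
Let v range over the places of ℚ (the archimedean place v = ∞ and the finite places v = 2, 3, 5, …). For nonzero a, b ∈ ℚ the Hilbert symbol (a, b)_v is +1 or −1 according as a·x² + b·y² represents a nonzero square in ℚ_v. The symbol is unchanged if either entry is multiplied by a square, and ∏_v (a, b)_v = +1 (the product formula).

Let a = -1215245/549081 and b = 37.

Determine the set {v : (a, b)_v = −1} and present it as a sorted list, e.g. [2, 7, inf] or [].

[5, 37]

Mod squares: a ≡ -5, b ≡ 37. Check v ∈ {∞, 2, 3, 5, 13, 17, 19, 29, 37}.
v=3: a=3^-2·(≡1), b=3^0·(≡1) mod 3; (1|3)=+1, (1|3)=+1; (−1)^{-2·0·1}·(+1)^0·(+1)^-2 = +1.
v=37: a=37^0·(≡20), b=37^1·(≡1) mod 37; (20|37)=-1, (1|37)=+1; (−1)^{0·1·18}·(-1)^1·(+1)^0 = -1.
v=13: a=13^-2·(≡5), b=13^0·(≡11) mod 13; (5|13)=-1, (11|13)=-1; (−1)^{-2·0·6}·(-1)^0·(-1)^-2 = +1.
v=2: v_2(a)=0, v_2(b)=0; units ≡ 3, 5 (mod 8); ε·ε+αω+βω = 1·0+0·1+0·1 ≡ 0  ⇒  (a,b)_2 = +1.
v=∞: -5 < 0 and 37 > 0  ⇒  (a,b)_∞ = +1.
v=19: a=19^-2·(≡14), b=19^0·(≡18) mod 19; (14|19)=-1, (18|19)=-1; (−1)^{-2·0·9}·(-1)^0·(-1)^-2 = +1.
v=5: a=5^1·(≡1), b=5^0·(≡2) mod 5; (1|5)=+1, (2|5)=-1; (−1)^{1·0·2}·(+1)^0·(-1)^1 = -1.
v=17: a=17^2·(≡3), b=17^0·(≡3) mod 17; (3|17)=-1, (3|17)=-1; (−1)^{2·0·8}·(-1)^0·(-1)^2 = +1.
v=29: a=29^2·(≡28), b=29^0·(≡8) mod 29; (28|29)=+1, (8|29)=-1; (−1)^{2·0·14}·(+1)^0·(-1)^2 = +1.
|Ram(-5, 37)| = 2, even; anisotropic at {5, 37}.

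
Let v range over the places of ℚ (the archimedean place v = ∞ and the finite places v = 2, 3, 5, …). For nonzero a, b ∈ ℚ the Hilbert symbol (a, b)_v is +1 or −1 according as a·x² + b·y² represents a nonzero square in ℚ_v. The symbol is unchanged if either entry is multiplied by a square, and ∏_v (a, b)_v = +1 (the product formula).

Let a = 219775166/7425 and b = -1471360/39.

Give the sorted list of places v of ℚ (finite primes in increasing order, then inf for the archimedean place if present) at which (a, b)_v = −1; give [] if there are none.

(a, b) ≡ (16302, -7410) mod (ℚ^×)²; places V = {2, 3, 5, 11, 13, 19, 23, 29, ∞}.
(a,b)_13: α=1, u≡5; β=-1, v≡2 (mod 13); (5|13)=-1, (2|13)=-1; sign (−1)^0·-1^-1·-1^1 = +1.
(a,b)_11: α=-1, u≡7; β=2, v≡1 (mod 11); (7|11)=-1, (1|11)=+1; sign (−1)^0·-1^2·+1^-1 = +1.
(a,b)_3: α=-3, u≡1; β=-1, v≡2 (mod 3); (1|3)=+1, (2|3)=-1; sign (−1)^1·+1^-1·-1^-3 = +1.
(a,b)_2: α=1, β=7; u≡7, v≡7 (mod 8); ε(u)ε(v)=1·1, αω(v)=1·0, βω(u)=7·0; sum ≡ 1  ⇒  -1.
(a,b)_∞: sgn(16302)=+, sgn(-7410)=−, so +1.
(a,b)_19: α=1, u≡12; β=1, v≡4 (mod 19); (12|19)=-1, (4|19)=+1; sign (−1)^1·-1^1·+1^1 = +1.
(a,b)_23: α=2, u≡16; β=0, v≡17 (mod 23); (16|23)=+1, (17|23)=-1; sign (−1)^0·+1^0·-1^2 = +1.
(a,b)_5: α=-2, u≡3; β=1, v≡2 (mod 5); (3|5)=-1, (2|5)=-1; sign (−1)^0·-1^1·-1^-2 = -1.
(a,b)_29: α=2, u≡7; β=0, v≡10 (mod 29); (7|29)=+1, (10|29)=-1; sign (−1)^0·+1^0·-1^2 = +1.
|Ram(16302, -7410)| = 2, even; anisotropic at {2, 5}.

[2, 5]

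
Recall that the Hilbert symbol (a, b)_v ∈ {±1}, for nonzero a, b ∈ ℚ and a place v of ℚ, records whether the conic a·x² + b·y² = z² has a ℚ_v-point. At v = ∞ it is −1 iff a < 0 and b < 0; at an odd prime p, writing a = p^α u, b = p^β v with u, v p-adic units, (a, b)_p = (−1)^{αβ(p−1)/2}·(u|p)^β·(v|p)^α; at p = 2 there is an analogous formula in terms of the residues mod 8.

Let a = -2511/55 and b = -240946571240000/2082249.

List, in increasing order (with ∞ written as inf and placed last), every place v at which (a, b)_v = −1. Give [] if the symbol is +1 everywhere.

[2, 31, 41, inf]

(a, b) ≡ (-1705, -41) mod (ℚ^×)²; places V = {2, 3, 5, 11, 13, 17, 23, 31, 37, 41, ∞}.
(a,b)_3: α=4, u≡2; β=-2, v≡1 (mod 3); (2|3)=-1, (1|3)=+1; sign (−1)^0·-1^-2·+1^4 = +1.
(a,b)_17: α=0, u≡14; β=2, v≡6 (mod 17); (14|17)=-1, (6|17)=-1; sign (−1)^0·-1^2·-1^0 = +1.
(a,b)_23: α=0, u≡20; β=2, v≡17 (mod 23); (20|23)=-1, (17|23)=-1; sign (−1)^0·-1^2·-1^0 = +1.
(a,b)_31: α=1, u≡16; β=2, v≡17 (mod 31); (16|31)=+1, (17|31)=-1; sign (−1)^0·+1^2·-1^1 = -1.
(a,b)_41: α=0, u≡11; β=1, v≡5 (mod 41); (11|41)=-1, (5|41)=+1; sign (−1)^0·-1^1·+1^0 = -1.
(a,b)_5: α=-1, u≡4; β=4, v≡4 (mod 5); (4|5)=+1, (4|5)=+1; sign (−1)^0·+1^4·+1^-1 = +1.
(a,b)_2: α=0, β=6; u≡7, v≡7 (mod 8); ε(u)ε(v)=1·1, αω(v)=0·0, βω(u)=6·0; sum ≡ 1  ⇒  -1.
(a,b)_∞: sgn(-1705)=−, sgn(-41)=−, so -1.
(a,b)_11: α=-1, u≡6; β=0, v≡3 (mod 11); (6|11)=-1, (3|11)=+1; sign (−1)^0·-1^0·+1^-1 = +1.
(a,b)_37: α=0, u≡27; β=-2, v≡28 (mod 37); (27|37)=+1, (28|37)=+1; sign (−1)^0·+1^-2·+1^0 = +1.
(a,b)_13: α=0, u≡8; β=-2, v≡5 (mod 13); (8|13)=-1, (5|13)=-1; sign (−1)^0·-1^-2·-1^0 = +1.
Ram(-1705, -41) = {2, 31, 41, ∞}; no ℚ_2-point on the conic.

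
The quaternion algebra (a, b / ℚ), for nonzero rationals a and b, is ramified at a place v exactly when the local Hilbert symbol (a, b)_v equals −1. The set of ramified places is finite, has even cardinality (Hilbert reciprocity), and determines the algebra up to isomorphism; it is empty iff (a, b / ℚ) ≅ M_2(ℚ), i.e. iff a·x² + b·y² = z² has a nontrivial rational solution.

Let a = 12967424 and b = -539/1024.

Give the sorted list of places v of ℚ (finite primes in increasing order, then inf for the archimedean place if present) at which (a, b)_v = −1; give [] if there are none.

(a, b) ≡ (50654, -11) mod (ℚ^×)²; places V = {2, 7, 11, 19, 31, 43, ∞}.
(a,b)_11: α=0, u≡8; β=1, v≡6 (mod 11); (8|11)=-1, (6|11)=-1; sign (−1)^0·-1^1·-1^0 = -1.
(a,b)_7: α=0, u≡1; β=2, v≡5 (mod 7); (1|7)=+1, (5|7)=-1; sign (−1)^0·+1^2·-1^0 = +1.
(a,b)_43: α=1, u≡9; β=0, v≡19 (mod 43); (9|43)=+1, (19|43)=-1; sign (−1)^0·+1^0·-1^1 = -1.
(a,b)_∞: sgn(50654)=+, sgn(-11)=−, so +1.
(a,b)_19: α=1, u≡16; β=0, v≡13 (mod 19); (16|19)=+1, (13|19)=-1; sign (−1)^0·+1^0·-1^1 = -1.
(a,b)_2: α=9, β=-10; u≡7, v≡5 (mod 8); ε(u)ε(v)=1·0, αω(v)=9·1, βω(u)=-10·0; sum ≡ 1  ⇒  -1.
(a,b)_31: α=1, u≡21; β=0, v≡19 (mod 31); (21|31)=-1, (19|31)=+1; sign (−1)^0·-1^0·+1^1 = +1.
|Ram(50654, -11)| = 4, even; anisotropic at {2, 11, 19, 43}.

[2, 11, 19, 43]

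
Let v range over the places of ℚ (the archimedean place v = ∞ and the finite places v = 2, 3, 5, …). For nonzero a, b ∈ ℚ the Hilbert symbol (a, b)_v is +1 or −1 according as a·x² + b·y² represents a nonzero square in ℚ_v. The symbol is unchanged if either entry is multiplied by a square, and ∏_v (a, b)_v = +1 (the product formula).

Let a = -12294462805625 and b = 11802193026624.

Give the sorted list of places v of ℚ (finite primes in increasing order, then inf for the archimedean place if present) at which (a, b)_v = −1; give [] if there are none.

[]

Mod squares: a ≡ -1001, b ≡ 1. Check v ∈ {∞, 2, 3, 5, 7, 11, 13, 31}.
v=31: a=31^2·(≡30), b=31^0·(≡20) mod 31; (30|31)=-1, (20|31)=+1; (−1)^{2·0·15}·(-1)^0·(+1)^2 = +1.
v=13: a=13^3·(≡9), b=13^4·(≡3) mod 13; (9|13)=+1, (3|13)=+1; (−1)^{3·4·6}·(+1)^4·(+1)^3 = +1.
v=7: a=7^1·(≡4), b=7^2·(≡1) mod 7; (4|7)=+1, (1|7)=+1; (−1)^{1·2·3}·(+1)^2·(+1)^1 = +1.
v=2: v_2(a)=0, v_2(b)=6; units ≡ 7, 1 (mod 8); ε·ε+αω+βω = 1·0+0·0+6·0 ≡ 0  ⇒  (a,b)_2 = +1.
v=5: a=5^4·(≡1), b=5^0·(≡4) mod 5; (1|5)=+1, (4|5)=+1; (−1)^{4·0·2}·(+1)^0·(+1)^4 = +1.
v=∞: -1001 < 0 and 1 > 0  ⇒  (a,b)_∞ = +1.
v=3: a=3^0·(≡1), b=3^2·(≡1) mod 3; (1|3)=+1, (1|3)=+1; (−1)^{0·2·1}·(+1)^2·(+1)^0 = +1.
v=11: a=11^3·(≡8), b=11^4·(≡1) mod 11; (8|11)=-1, (1|11)=+1; (−1)^{3·4·5}·(-1)^4·(+1)^3 = +1.
Ram(a, b) = ∅: the form -1001·x² + 1·y² − z² is isotropic over every ℚ_v, so by Hasse–Minkowski it is isotropic over ℚ.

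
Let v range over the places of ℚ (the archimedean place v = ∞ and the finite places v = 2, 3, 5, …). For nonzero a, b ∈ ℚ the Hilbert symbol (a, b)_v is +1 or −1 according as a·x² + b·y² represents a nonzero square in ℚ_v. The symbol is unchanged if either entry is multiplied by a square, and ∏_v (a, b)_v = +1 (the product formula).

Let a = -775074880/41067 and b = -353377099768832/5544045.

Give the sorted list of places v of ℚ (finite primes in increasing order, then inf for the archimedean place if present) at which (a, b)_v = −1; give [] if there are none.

(a, b) ≡ (-435, -85) mod (ℚ^×)²; places V = {2, 3, 5, 13, 17, 29, ∞}.
(a,b)_29: α=1, u≡19; β=2, v≡21 (mod 29); (19|29)=-1, (21|29)=-1; sign (−1)^0·-1^2·-1^1 = -1.
(a,b)_∞: sgn(-435)=−, sgn(-85)=−, so -1.
(a,b)_2: α=6, β=10; u≡5, v≡3 (mod 8); ε(u)ε(v)=0·1, αω(v)=6·1, βω(u)=10·1; sum ≡ 0  ⇒  +1.
(a,b)_13: α=-2, u≡2; β=-2, v≡5 (mod 13); (2|13)=-1, (5|13)=-1; sign (−1)^0·-1^-2·-1^-2 = +1.
(a,b)_3: α=-5, u≡2; β=-8, v≡2 (mod 3); (2|3)=-1, (2|3)=-1; sign (−1)^0·-1^-8·-1^-5 = -1.
(a,b)_5: α=1, u≡2; β=-1, v≡2 (mod 5); (2|5)=-1, (2|5)=-1; sign (−1)^0·-1^-1·-1^1 = +1.
(a,b)_17: α=4, u≡3; β=7, v≡14 (mod 17); (3|17)=-1, (14|17)=-1; sign (−1)^0·-1^7·-1^4 = -1.
(-435, -85 / ℚ) ramifies at {3, 17, 29, ∞}: a division algebra.

[3, 17, 29, inf]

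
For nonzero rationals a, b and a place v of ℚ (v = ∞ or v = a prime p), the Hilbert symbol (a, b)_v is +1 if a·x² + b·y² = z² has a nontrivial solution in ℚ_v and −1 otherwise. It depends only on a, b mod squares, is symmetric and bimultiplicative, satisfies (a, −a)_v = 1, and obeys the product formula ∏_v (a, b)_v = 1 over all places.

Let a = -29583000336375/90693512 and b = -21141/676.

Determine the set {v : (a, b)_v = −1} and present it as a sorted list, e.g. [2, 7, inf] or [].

Mod squares: a ≡ -510, b ≡ -29. Check v ∈ {∞, 2, 3, 5, 7, 13, 17, 29, 37}.
v=3: a=3^9·(≡1), b=3^6·(≡1) mod 3; (1|3)=+1, (1|3)=+1; (−1)^{9·6·1}·(+1)^6·(+1)^9 = +1.
v=∞: -510 < 0 and -29 < 0  ⇒  (a,b)_∞ = -1.
v=17: a=17^1·(≡8), b=17^0·(≡11) mod 17; (8|17)=+1, (11|17)=-1; (−1)^{1·0·8}·(+1)^0·(-1)^1 = -1.
v=13: a=13^-2·(≡1), b=13^-2·(≡9) mod 13; (1|13)=+1, (9|13)=+1; (−1)^{-2·-2·6}·(+1)^-2·(+1)^-2 = +1.
v=7: a=7^-2·(≡1), b=7^0·(≡5) mod 7; (1|7)=+1, (5|7)=-1; (−1)^{-2·0·3}·(+1)^0·(-1)^-2 = +1.
v=2: v_2(a)=-3, v_2(b)=-2; units ≡ 1, 3 (mod 8); ε·ε+αω+βω = 0·1+-3·1+-2·0 ≡ 1  ⇒  (a,b)_2 = -1.
v=5: a=5^3·(≡2), b=5^0·(≡4) mod 5; (2|5)=-1, (4|5)=+1; (−1)^{3·0·2}·(-1)^0·(+1)^3 = +1.
v=29: a=29^4·(≡17), b=29^1·(≡6) mod 29; (17|29)=-1, (6|29)=+1; (−1)^{4·1·14}·(-1)^1·(+1)^4 = -1.
v=37: a=37^-2·(≡19), b=37^0·(≡6) mod 37; (19|37)=-1, (6|37)=-1; (−1)^{-2·0·18}·(-1)^0·(-1)^-2 = +1.
|Ram(-510, -29)| = 4, even; anisotropic at {2, 17, 29, ∞}.

[2, 17, 29, inf]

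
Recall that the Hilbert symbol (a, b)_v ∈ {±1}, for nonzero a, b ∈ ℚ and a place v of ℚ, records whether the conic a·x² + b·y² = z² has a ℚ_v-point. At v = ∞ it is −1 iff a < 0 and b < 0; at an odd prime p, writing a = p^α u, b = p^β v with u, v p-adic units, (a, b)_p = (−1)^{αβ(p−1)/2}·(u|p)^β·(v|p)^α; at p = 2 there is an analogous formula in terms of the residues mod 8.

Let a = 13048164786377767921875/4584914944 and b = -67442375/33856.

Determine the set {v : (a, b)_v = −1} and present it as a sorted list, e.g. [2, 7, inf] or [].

[5, 7, 11, 13]

(a, b) ≡ (187, -455) mod (ℚ^×)²; places V = {2, 3, 5, 7, 11, 13, 17, 23, ∞}.
(a,b)_∞: sgn(187)=+, sgn(-455)=−, so +1.
(a,b)_13: α=2, u≡2; β=1, v≡12 (mod 13); (2|13)=-1, (12|13)=+1; sign (−1)^0·-1^1·+1^2 = -1.
(a,b)_7: α=4, u≡6; β=3, v≡3 (mod 7); (6|7)=-1, (3|7)=-1; sign (−1)^0·-1^3·-1^4 = -1.
(a,b)_23: α=-4, u≡6; β=-2, v≡10 (mod 23); (6|23)=+1, (10|23)=-1; sign (−1)^0·+1^-2·-1^-4 = +1.
(a,b)_2: α=-14, β=-6; u≡3, v≡1 (mod 8); ε(u)ε(v)=1·0, αω(v)=-14·0, βω(u)=-6·1; sum ≡ 0  ⇒  +1.
(a,b)_11: α=5, u≡2; β=2, v≡8 (mod 11); (2|11)=-1, (8|11)=-1; sign (−1)^0·-1^2·-1^5 = -1.
(a,b)_5: α=6, u≡3; β=3, v≡1 (mod 5); (3|5)=-1, (1|5)=+1; sign (−1)^0·-1^3·+1^6 = -1.
(a,b)_3: α=2, u≡1; β=0, v≡1 (mod 3); (1|3)=+1, (1|3)=+1; sign (−1)^0·+1^0·+1^2 = +1.
(a,b)_17: α=5, u≡11; β=0, v≡16 (mod 17); (11|17)=-1, (16|17)=+1; sign (−1)^0·-1^0·+1^5 = +1.
|Ram(187, -455)| = 4, even; anisotropic at {5, 7, 11, 13}.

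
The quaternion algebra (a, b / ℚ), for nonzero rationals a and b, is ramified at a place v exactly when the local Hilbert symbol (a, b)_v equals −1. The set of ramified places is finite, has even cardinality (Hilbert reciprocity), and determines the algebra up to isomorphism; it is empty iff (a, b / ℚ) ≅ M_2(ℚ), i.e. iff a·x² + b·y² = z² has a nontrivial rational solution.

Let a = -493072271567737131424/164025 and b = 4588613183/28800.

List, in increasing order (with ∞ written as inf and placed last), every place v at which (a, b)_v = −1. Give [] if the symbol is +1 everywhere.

[7, 11]

(a, b) ≡ (-154, 2926) mod (ℚ^×)²; places V = {2, 3, 5, 7, 11, 19, 23, ∞}.
(a,b)_23: α=0, u≡17; β=2, v≡17 (mod 23); (17|23)=-1, (17|23)=-1; sign (−1)^0·-1^2·-1^0 = +1.
(a,b)_∞: sgn(-154)=−, sgn(2926)=+, so +1.
(a,b)_2: α=5, β=-7; u≡3, v≡7 (mod 8); ε(u)ε(v)=1·1, αω(v)=5·0, βω(u)=-7·1; sum ≡ 0  ⇒  +1.
(a,b)_11: α=7, u≡2; β=3, v≡8 (mod 11); (2|11)=-1, (8|11)=-1; sign (−1)^1·-1^3·-1^7 = -1.
(a,b)_5: α=-2, u≡1; β=-2, v≡4 (mod 5); (1|5)=+1, (4|5)=+1; sign (−1)^0·+1^-2·+1^-2 = +1.
(a,b)_3: α=-8, u≡2; β=-2, v≡1 (mod 3); (2|3)=-1, (1|3)=+1; sign (−1)^0·-1^-2·+1^-8 = +1.
(a,b)_19: α=6, u≡17; β=1, v≡15 (mod 19); (17|19)=+1, (15|19)=-1; sign (−1)^0·+1^1·-1^6 = +1.
(a,b)_7: α=5, u≡5; β=3, v≡3 (mod 7); (5|7)=-1, (3|7)=-1; sign (−1)^1·-1^3·-1^5 = -1.
Ram(-154, 2926) = {7, 11}; no ℚ_7-point on the conic.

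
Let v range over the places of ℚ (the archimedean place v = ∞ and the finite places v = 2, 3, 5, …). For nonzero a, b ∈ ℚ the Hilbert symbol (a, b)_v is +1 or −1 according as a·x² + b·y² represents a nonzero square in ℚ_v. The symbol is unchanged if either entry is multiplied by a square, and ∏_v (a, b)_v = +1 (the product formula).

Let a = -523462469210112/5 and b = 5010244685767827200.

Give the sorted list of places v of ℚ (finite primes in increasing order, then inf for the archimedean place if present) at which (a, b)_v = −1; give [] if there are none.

Mod squares: a ≡ -289267665, b ≡ 2318087. Check v ∈ {∞, 2, 3, 5, 17, 23, 31, 37, 43, 47}.
v=∞: -289267665 < 0 and 2318087 > 0  ⇒  (a,b)_∞ = +1.
v=5: a=5^-1·(≡3), b=5^2·(≡3) mod 5; (3|5)=-1, (3|5)=-1; (−1)^{-1·2·2}·(-1)^2·(-1)^-1 = -1.
v=17: a=17^1·(≡6), b=17^2·(≡1) mod 17; (6|17)=-1, (1|17)=+1; (−1)^{1·2·8}·(-1)^2·(+1)^1 = +1.
v=37: a=37^1·(≡22), b=37^1·(≡3) mod 37; (22|37)=-1, (3|37)=+1; (−1)^{1·1·18}·(-1)^1·(+1)^1 = -1.
v=2: v_2(a)=12, v_2(b)=8; units ≡ 7, 7 (mod 8); ε·ε+αω+βω = 1·1+12·0+8·0 ≡ 1  ⇒  (a,b)_2 = -1.
v=23: a=23^1·(≡5), b=23^2·(≡12) mod 23; (5|23)=-1, (12|23)=+1; (−1)^{1·2·11}·(-1)^2·(+1)^1 = +1.
v=3: a=3^1·(≡1), b=3^0·(≡2) mod 3; (1|3)=+1, (2|3)=-1; (−1)^{1·0·1}·(+1)^0·(-1)^1 = -1.
v=47: a=47^2·(≡41), b=47^3·(≡17) mod 47; (41|47)=-1, (17|47)=+1; (−1)^{2·3·23}·(-1)^3·(+1)^2 = -1.
v=43: a=43^1·(≡14), b=43^1·(≡33) mod 43; (14|43)=+1, (33|43)=-1; (−1)^{1·1·21}·(+1)^1·(-1)^1 = +1.
v=31: a=31^1·(≡10), b=31^1·(≡9) mod 31; (10|31)=+1, (9|31)=+1; (−1)^{1·1·15}·(+1)^1·(+1)^1 = -1.
Ram(-289267665, 2318087) = {2, 3, 5, 31, 37, 47}; no ℚ_2-point on the conic.

[2, 3, 5, 31, 37, 47]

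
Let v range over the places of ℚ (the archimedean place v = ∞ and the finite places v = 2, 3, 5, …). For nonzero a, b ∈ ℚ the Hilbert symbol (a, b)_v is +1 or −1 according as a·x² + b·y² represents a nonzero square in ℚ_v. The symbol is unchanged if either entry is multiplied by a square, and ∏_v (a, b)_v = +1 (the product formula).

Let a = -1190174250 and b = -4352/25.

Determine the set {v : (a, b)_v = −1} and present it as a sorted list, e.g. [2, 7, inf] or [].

[2, 5, 19, inf]

(a, b) ≡ (-570, -17) mod (ℚ^×)²; places V = {2, 3, 5, 17, 19, ∞}.
(a,b)_2: α=1, β=8; u≡3, v≡7 (mod 8); ε(u)ε(v)=1·1, αω(v)=1·0, βω(u)=8·1; sum ≡ 1  ⇒  -1.
(a,b)_19: α=1, u≡8; β=0, v≡3 (mod 19); (8|19)=-1, (3|19)=-1; sign (−1)^0·-1^0·-1^1 = -1.
(a,b)_3: α=1, u≡2; β=0, v≡1 (mod 3); (2|3)=-1, (1|3)=+1; sign (−1)^0·-1^0·+1^1 = +1.
(a,b)_∞: sgn(-570)=−, sgn(-17)=−, so -1.
(a,b)_17: α=4, u≡13; β=1, v≡2 (mod 17); (13|17)=+1, (2|17)=+1; sign (−1)^0·+1^1·+1^4 = +1.
(a,b)_5: α=3, u≡1; β=-2, v≡3 (mod 5); (1|5)=+1, (3|5)=-1; sign (−1)^0·+1^-2·-1^3 = -1.
(-570, -17 / ℚ) ramifies at {2, 5, 19, ∞}: a division algebra.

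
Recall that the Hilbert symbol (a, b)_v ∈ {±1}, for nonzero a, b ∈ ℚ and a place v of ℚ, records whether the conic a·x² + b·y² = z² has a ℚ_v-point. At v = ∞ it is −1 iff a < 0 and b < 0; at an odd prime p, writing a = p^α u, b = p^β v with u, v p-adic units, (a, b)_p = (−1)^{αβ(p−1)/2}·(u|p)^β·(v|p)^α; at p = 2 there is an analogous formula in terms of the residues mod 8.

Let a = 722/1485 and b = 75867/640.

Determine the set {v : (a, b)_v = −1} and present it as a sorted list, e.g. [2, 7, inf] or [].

Mod squares: a ≡ 330, b ≡ 6270. Check v ∈ {∞, 2, 3, 5, 11, 19}.
v=5: a=5^-1·(≡1), b=5^-1·(≡4) mod 5; (1|5)=+1, (4|5)=+1; (−1)^{-1·-1·2}·(+1)^-1·(+1)^-1 = +1.
v=∞: 330 > 0 and 6270 > 0  ⇒  (a,b)_∞ = +1.
v=11: a=11^-1·(≡6), b=11^3·(≡1) mod 11; (6|11)=-1, (1|11)=+1; (−1)^{-1·3·5}·(-1)^3·(+1)^-1 = +1.
v=19: a=19^2·(≡7), b=19^1·(≡9) mod 19; (7|19)=+1, (9|19)=+1; (−1)^{2·1·9}·(+1)^1·(+1)^2 = +1.
v=3: a=3^-3·(≡2), b=3^1·(≡2) mod 3; (2|3)=-1, (2|3)=-1; (−1)^{-3·1·1}·(-1)^1·(-1)^-3 = -1.
v=2: v_2(a)=1, v_2(b)=-7; units ≡ 5, 7 (mod 8); ε·ε+αω+βω = 0·1+1·0+-7·1 ≡ 1  ⇒  (a,b)_2 = -1.
Ram(330, 6270) = {2, 3}; no ℚ_2-point on the conic.

[2, 3]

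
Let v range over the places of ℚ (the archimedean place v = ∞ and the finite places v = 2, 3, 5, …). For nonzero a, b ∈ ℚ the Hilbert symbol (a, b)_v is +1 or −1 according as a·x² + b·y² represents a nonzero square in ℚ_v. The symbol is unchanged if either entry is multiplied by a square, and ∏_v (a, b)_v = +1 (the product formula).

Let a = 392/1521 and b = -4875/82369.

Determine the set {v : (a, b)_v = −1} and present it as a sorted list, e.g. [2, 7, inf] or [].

Mod squares: a ≡ 2, b ≡ -195. Check v ∈ {∞, 2, 3, 5, 7, 13, 41}.
v=41: a=41^0·(≡16), b=41^-2·(≡21) mod 41; (16|41)=+1, (21|41)=+1; (−1)^{0·-2·20}·(+1)^-2·(+1)^0 = +1.
v=2: v_2(a)=3, v_2(b)=0; units ≡ 1, 5 (mod 8); ε·ε+αω+βω = 0·0+3·1+0·0 ≡ 1  ⇒  (a,b)_2 = -1.
v=3: a=3^-2·(≡2), b=3^1·(≡1) mod 3; (2|3)=-1, (1|3)=+1; (−1)^{-2·1·1}·(-1)^1·(+1)^-2 = -1.
v=13: a=13^-2·(≡6), b=13^1·(≡2) mod 13; (6|13)=-1, (2|13)=-1; (−1)^{-2·1·6}·(-1)^1·(-1)^-2 = -1.
v=7: a=7^2·(≡4), b=7^-2·(≡4) mod 7; (4|7)=+1, (4|7)=+1; (−1)^{2·-2·3}·(+1)^-2·(+1)^2 = +1.
v=∞: 2 > 0 and -195 < 0  ⇒  (a,b)_∞ = +1.
v=5: a=5^0·(≡2), b=5^3·(≡4) mod 5; (2|5)=-1, (4|5)=+1; (−1)^{0·3·2}·(-1)^3·(+1)^0 = -1.
|Ram(2, -195)| = 4, even; anisotropic at {2, 3, 5, 13}.

[2, 3, 5, 13]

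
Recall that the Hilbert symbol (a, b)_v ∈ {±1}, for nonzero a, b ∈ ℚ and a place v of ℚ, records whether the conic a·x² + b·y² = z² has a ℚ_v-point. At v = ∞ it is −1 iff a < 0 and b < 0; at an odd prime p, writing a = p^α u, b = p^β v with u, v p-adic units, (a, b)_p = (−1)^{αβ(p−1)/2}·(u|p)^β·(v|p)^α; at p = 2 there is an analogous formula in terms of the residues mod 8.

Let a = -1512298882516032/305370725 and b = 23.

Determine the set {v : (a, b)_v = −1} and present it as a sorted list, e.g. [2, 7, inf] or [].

Mod squares: a ≡ -847757, b ≡ 23. Check v ∈ {∞, 2, 3, 5, 11, 13, 23, 29, 31, 41, 59}.
v=3: a=3^14·(≡1), b=3^0·(≡2) mod 3; (1|3)=+1, (2|3)=-1; (−1)^{14·0·1}·(+1)^0·(-1)^14 = +1.
v=13: a=13^2·(≡12), b=13^0·(≡10) mod 13; (12|13)=+1, (10|13)=+1; (−1)^{2·0·6}·(+1)^0·(+1)^2 = +1.
v=29: a=29^-1·(≡16), b=29^0·(≡23) mod 29; (16|29)=+1, (23|29)=+1; (−1)^{-1·0·14}·(+1)^0·(+1)^-1 = +1.
v=31: a=31^1·(≡12), b=31^0·(≡23) mod 31; (12|31)=-1, (23|31)=-1; (−1)^{1·0·15}·(-1)^0·(-1)^1 = -1.
v=11: a=11^-2·(≡10), b=11^0·(≡1) mod 11; (10|11)=-1, (1|11)=+1; (−1)^{-2·0·5}·(-1)^0·(+1)^-2 = +1.
v=23: a=23^1·(≡17), b=23^1·(≡1) mod 23; (17|23)=-1, (1|23)=+1; (−1)^{1·1·11}·(-1)^1·(+1)^1 = +1.
v=41: a=41^1·(≡30), b=41^0·(≡23) mod 41; (30|41)=-1, (23|41)=+1; (−1)^{1·0·20}·(-1)^0·(+1)^1 = +1.
v=59: a=59^-2·(≡2), b=59^0·(≡23) mod 59; (2|59)=-1, (23|59)=-1; (−1)^{-2·0·29}·(-1)^0·(-1)^-2 = +1.
v=2: v_2(a)=6, v_2(b)=0; units ≡ 3, 7 (mod 8); ε·ε+αω+βω = 1·1+6·0+0·1 ≡ 1  ⇒  (a,b)_2 = -1.
v=5: a=5^-2·(≡2), b=5^0·(≡3) mod 5; (2|5)=-1, (3|5)=-1; (−1)^{-2·0·2}·(-1)^0·(-1)^-2 = +1.
v=∞: -847757 < 0 and 23 > 0  ⇒  (a,b)_∞ = +1.
|Ram(-847757, 23)| = 2, even; anisotropic at {2, 31}.

[2, 31]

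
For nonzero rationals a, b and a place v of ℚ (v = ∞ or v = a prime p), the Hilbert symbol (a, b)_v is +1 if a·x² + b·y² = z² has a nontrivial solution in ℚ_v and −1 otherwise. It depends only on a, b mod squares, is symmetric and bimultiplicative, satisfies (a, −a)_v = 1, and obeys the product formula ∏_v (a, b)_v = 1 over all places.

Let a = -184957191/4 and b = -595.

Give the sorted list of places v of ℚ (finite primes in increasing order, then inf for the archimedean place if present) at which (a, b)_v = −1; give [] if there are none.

(a, b) ≡ (-20550799, -595) mod (ℚ^×)²; places V = {2, 3, 5, 7, 17, 19, 23, 31, 37, 41, ∞}.
(a,b)_3: α=2, u≡2; β=0, v≡2 (mod 3); (2|3)=-1, (2|3)=-1; sign (−1)^0·-1^0·-1^2 = +1.
(a,b)_31: α=1, u≡29; β=0, v≡25 (mod 31); (29|31)=-1, (25|31)=+1; sign (−1)^0·-1^0·+1^1 = +1.
(a,b)_∞: sgn(-20550799)=−, sgn(-595)=−, so -1.
(a,b)_2: α=-2, β=0; u≡1, v≡5 (mod 8); ε(u)ε(v)=0·0, αω(v)=-2·1, βω(u)=0·0; sum ≡ 0  ⇒  +1.
(a,b)_41: α=1, u≡30; β=0, v≡20 (mod 41); (30|41)=-1, (20|41)=+1; sign (−1)^0·-1^0·+1^1 = +1.
(a,b)_7: α=0, u≡2; β=1, v≡6 (mod 7); (2|7)=+1, (6|7)=-1; sign (−1)^0·+1^1·-1^0 = +1.
(a,b)_23: α=1, u≡20; β=0, v≡3 (mod 23); (20|23)=-1, (3|23)=+1; sign (−1)^0·-1^0·+1^1 = +1.
(a,b)_5: α=0, u≡1; β=1, v≡1 (mod 5); (1|5)=+1, (1|5)=+1; sign (−1)^0·+1^1·+1^0 = +1.
(a,b)_17: α=0, u≡1; β=1, v≡16 (mod 17); (1|17)=+1, (16|17)=+1; sign (−1)^0·+1^1·+1^0 = +1.
(a,b)_37: α=1, u≡29; β=0, v≡34 (mod 37); (29|37)=-1, (34|37)=+1; sign (−1)^0·-1^0·+1^1 = +1.
(a,b)_19: α=1, u≡1; β=0, v≡13 (mod 19); (1|19)=+1, (13|19)=-1; sign (−1)^0·+1^0·-1^1 = -1.
(-20550799, -595 / ℚ) ramifies at {19, ∞}: a division algebra.

[19, inf]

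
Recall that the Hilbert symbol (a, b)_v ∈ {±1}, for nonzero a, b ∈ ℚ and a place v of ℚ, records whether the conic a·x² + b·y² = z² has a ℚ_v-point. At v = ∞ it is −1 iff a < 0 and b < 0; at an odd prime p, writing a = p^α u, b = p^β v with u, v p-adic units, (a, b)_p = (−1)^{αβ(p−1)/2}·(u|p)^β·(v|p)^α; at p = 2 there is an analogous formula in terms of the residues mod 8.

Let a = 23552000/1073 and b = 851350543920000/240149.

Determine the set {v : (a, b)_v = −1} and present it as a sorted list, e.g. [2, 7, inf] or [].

[2, 5]

(a, b) ≡ (246790, 22678) mod (ℚ^×)²; places V = {2, 3, 5, 7, 13, 17, 23, 29, 37, 47, ∞}.
(a,b)_29: α=-1, u≡7; β=-1, v≡4 (mod 29); (7|29)=+1, (4|29)=+1; sign (−1)^0·+1^-1·+1^-1 = +1.
(a,b)_7: α=0, u≡5; β=-2, v≡5 (mod 7); (5|7)=-1, (5|7)=-1; sign (−1)^0·-1^-2·-1^0 = +1.
(a,b)_13: α=0, u≡8; β=-2, v≡5 (mod 13); (8|13)=-1, (5|13)=-1; sign (−1)^0·-1^-2·-1^0 = +1.
(a,b)_5: α=3, u≡2; β=4, v≡3 (mod 5); (2|5)=-1, (3|5)=-1; sign (−1)^0·-1^4·-1^3 = -1.
(a,b)_17: α=0, u≡15; β=1, v≡15 (mod 17); (15|17)=+1, (15|17)=+1; sign (−1)^0·+1^1·+1^0 = +1.
(a,b)_47: α=0, u≡33; β=2, v≡17 (mod 47); (33|47)=-1, (17|47)=+1; sign (−1)^0·-1^2·+1^0 = +1.
(a,b)_3: α=0, u≡1; β=2, v≡1 (mod 3); (1|3)=+1, (1|3)=+1; sign (−1)^0·+1^2·+1^0 = +1.
(a,b)_37: α=-1, u≡16; β=2, v≡27 (mod 37); (16|37)=+1, (27|37)=+1; sign (−1)^0·+1^2·+1^-1 = +1.
(a,b)_2: α=13, β=7; u≡3, v≡3 (mod 8); ε(u)ε(v)=1·1, αω(v)=13·1, βω(u)=7·1; sum ≡ 1  ⇒  -1.
(a,b)_23: α=1, u≡18; β=1, v≡19 (mod 23); (18|23)=+1, (19|23)=-1; sign (−1)^1·+1^1·-1^1 = +1.
(a,b)_∞: sgn(246790)=+, sgn(22678)=+, so +1.
Ram(246790, 22678) = {2, 5}; no ℚ_2-point on the conic.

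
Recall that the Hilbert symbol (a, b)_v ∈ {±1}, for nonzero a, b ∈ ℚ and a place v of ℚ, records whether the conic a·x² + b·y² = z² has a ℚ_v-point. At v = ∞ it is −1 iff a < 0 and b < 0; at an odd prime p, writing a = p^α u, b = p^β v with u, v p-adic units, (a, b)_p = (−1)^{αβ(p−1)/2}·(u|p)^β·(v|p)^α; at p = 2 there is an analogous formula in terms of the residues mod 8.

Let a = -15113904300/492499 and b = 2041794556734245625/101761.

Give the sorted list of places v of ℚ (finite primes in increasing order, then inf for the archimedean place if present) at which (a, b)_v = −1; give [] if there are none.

[37, 41, 43, 47]

Mod squares: a ≡ -21793, b ≡ 3065857. Check v ∈ {∞, 2, 3, 5, 7, 11, 13, 19, 23, 29, 31, 37, 41, 43, 47}.
v=7: a=7^-2·(≡5), b=7^0·(≡2) mod 7; (5|7)=-1, (2|7)=+1; (−1)^{-2·0·3}·(-1)^0·(+1)^-2 = +1.
v=29: a=29^0·(≡21), b=29^-2·(≡9) mod 29; (21|29)=-1, (9|29)=+1; (−1)^{0·-2·14}·(-1)^-2·(+1)^0 = +1.
v=37: a=37^1·(≡25), b=37^1·(≡8) mod 37; (25|37)=+1, (8|37)=-1; (−1)^{1·1·18}·(+1)^1·(-1)^1 = -1.
v=5: a=5^2·(≡2), b=5^4·(≡3) mod 5; (2|5)=-1, (3|5)=-1; (−1)^{2·4·2}·(-1)^4·(-1)^2 = +1.
v=2: v_2(a)=2, v_2(b)=0; units ≡ 7, 1 (mod 8); ε·ε+αω+βω = 1·0+2·0+0·0 ≡ 0  ⇒  (a,b)_2 = +1.
v=23: a=23^-2·(≡19), b=23^0·(≡2) mod 23; (19|23)=-1, (2|23)=+1; (−1)^{-2·0·11}·(-1)^0·(+1)^-2 = +1.
v=19: a=19^-1·(≡10), b=19^0·(≡5) mod 19; (10|19)=-1, (5|19)=+1; (−1)^{-1·0·9}·(-1)^0·(+1)^-1 = +1.
v=3: a=3^2·(≡2), b=3^8·(≡1) mod 3; (2|3)=-1, (1|3)=+1; (−1)^{2·8·1}·(-1)^8·(+1)^2 = +1.
v=43: a=43^0·(≡29), b=43^1·(≡8) mod 43; (29|43)=-1, (8|43)=-1; (−1)^{0·1·21}·(-1)^1·(-1)^0 = -1.
v=∞: -21793 < 0 and 3065857 > 0  ⇒  (a,b)_∞ = +1.
v=47: a=47^0·(≡40), b=47^1·(≡9) mod 47; (40|47)=-1, (9|47)=+1; (−1)^{0·1·23}·(-1)^1·(+1)^0 = -1.
v=41: a=41^0·(≡34), b=41^1·(≡27) mod 41; (34|41)=-1, (27|41)=-1; (−1)^{0·1·20}·(-1)^1·(-1)^0 = -1.
v=31: a=31^1·(≡4), b=31^2·(≡5) mod 31; (4|31)=+1, (5|31)=+1; (−1)^{1·2·15}·(+1)^2·(+1)^1 = +1.
v=11: a=11^4·(≡4), b=11^-2·(≡3) mod 11; (4|11)=+1, (3|11)=+1; (−1)^{4·-2·5}·(+1)^-2·(+1)^4 = +1.
v=13: a=13^0·(≡11), b=13^2·(≡6) mod 13; (11|13)=-1, (6|13)=-1; (−1)^{0·2·6}·(-1)^2·(-1)^0 = +1.
|Ram(-21793, 3065857)| = 4, even; anisotropic at {37, 41, 43, 47}.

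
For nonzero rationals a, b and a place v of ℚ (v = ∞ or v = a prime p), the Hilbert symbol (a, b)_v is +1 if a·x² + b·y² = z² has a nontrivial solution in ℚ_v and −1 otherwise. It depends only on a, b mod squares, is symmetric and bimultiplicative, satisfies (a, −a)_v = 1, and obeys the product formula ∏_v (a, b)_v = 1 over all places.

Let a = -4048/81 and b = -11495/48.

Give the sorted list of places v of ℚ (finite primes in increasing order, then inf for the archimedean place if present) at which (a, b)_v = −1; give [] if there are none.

(a, b) ≡ (-253, -285) mod (ℚ^×)²; places V = {2, 3, 5, 11, 19, 23, ∞}.
(a,b)_3: α=-4, u≡2; β=-1, v≡1 (mod 3); (2|3)=-1, (1|3)=+1; sign (−1)^0·-1^-1·+1^-4 = -1.
(a,b)_19: α=0, u≡15; β=1, v≡6 (mod 19); (15|19)=-1, (6|19)=+1; sign (−1)^0·-1^1·+1^0 = -1.
(a,b)_∞: sgn(-253)=−, sgn(-285)=−, so -1.
(a,b)_23: α=1, u≡16; β=0, v≡14 (mod 23); (16|23)=+1, (14|23)=-1; sign (−1)^0·+1^0·-1^1 = -1.
(a,b)_5: α=0, u≡2; β=1, v≡2 (mod 5); (2|5)=-1, (2|5)=-1; sign (−1)^0·-1^1·-1^0 = -1.
(a,b)_11: α=1, u≡7; β=2, v≡1 (mod 11); (7|11)=-1, (1|11)=+1; sign (−1)^0·-1^2·+1^1 = +1.
(a,b)_2: α=4, β=-4; u≡3, v≡3 (mod 8); ε(u)ε(v)=1·1, αω(v)=4·1, βω(u)=-4·1; sum ≡ 1  ⇒  -1.
|Ram(-253, -285)| = 6, even; anisotropic at {2, 3, 5, 19, 23, ∞}.

[2, 3, 5, 19, 23, inf]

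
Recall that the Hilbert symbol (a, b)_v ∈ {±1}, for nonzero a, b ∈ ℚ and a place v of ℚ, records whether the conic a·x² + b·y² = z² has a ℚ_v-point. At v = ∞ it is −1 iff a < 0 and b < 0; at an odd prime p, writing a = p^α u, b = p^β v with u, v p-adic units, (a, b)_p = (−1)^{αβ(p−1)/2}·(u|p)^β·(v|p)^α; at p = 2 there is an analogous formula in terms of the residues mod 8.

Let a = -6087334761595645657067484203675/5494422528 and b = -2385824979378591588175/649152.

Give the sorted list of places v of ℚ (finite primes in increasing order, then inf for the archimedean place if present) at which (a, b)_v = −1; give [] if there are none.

[2, 13, 19, 47, 53, inf]

Mod squares: a ≡ -306257029, b ≡ -744809. Check v ∈ {∞, 2, 3, 5, 7, 13, 19, 23, 31, 37, 47, 53}.
v=47: a=47^5·(≡15), b=47^3·(≡15) mod 47; (15|47)=-1, (15|47)=-1; (−1)^{5·3·23}·(-1)^3·(-1)^5 = -1.
v=3: a=3^-2·(≡2), b=3^-2·(≡1) mod 3; (2|3)=-1, (1|3)=+1; (−1)^{-2·-2·1}·(-1)^-2·(+1)^-2 = +1.
v=23: a=23^-3·(≡17), b=23^-1·(≡12) mod 23; (17|23)=-1, (12|23)=+1; (−1)^{-3·-1·11}·(-1)^-1·(+1)^-3 = +1.
v=2: v_2(a)=-10, v_2(b)=-6; units ≡ 3, 7 (mod 8); ε·ε+αω+βω = 1·1+-10·0+-6·1 ≡ 1  ⇒  (a,b)_2 = -1.
v=53: a=53^4·(≡22), b=53^3·(≡32) mod 53; (22|53)=-1, (32|53)=-1; (−1)^{4·3·26}·(-1)^3·(-1)^4 = -1.
v=∞: -306257029 < 0 and -744809 < 0  ⇒  (a,b)_∞ = -1.
v=31: a=31^3·(≡14), b=31^2·(≡2) mod 31; (14|31)=+1, (2|31)=+1; (−1)^{3·2·15}·(+1)^2·(+1)^3 = +1.
v=7: a=7^-2·(≡5), b=7^-2·(≡3) mod 7; (5|7)=-1, (3|7)=-1; (−1)^{-2·-2·3}·(-1)^-2·(-1)^-2 = +1.
v=5: a=5^2·(≡1), b=5^2·(≡4) mod 5; (1|5)=+1, (4|5)=+1; (−1)^{2·2·2}·(+1)^2·(+1)^2 = +1.
v=13: a=13^1·(≡9), b=13^1·(≡6) mod 13; (9|13)=+1, (6|13)=-1; (−1)^{1·1·6}·(+1)^1·(-1)^1 = -1.
v=37: a=37^3·(≡12), b=37^2·(≡4) mod 37; (12|37)=+1, (4|37)=+1; (−1)^{3·2·18}·(+1)^2·(+1)^3 = +1.
v=19: a=19^3·(≡16), b=19^2·(≡12) mod 19; (16|19)=+1, (12|19)=-1; (−1)^{3·2·9}·(+1)^2·(-1)^3 = -1.
(-306257029, -744809 / ℚ) ramifies at {2, 13, 19, 47, 53, ∞}: a division algebra.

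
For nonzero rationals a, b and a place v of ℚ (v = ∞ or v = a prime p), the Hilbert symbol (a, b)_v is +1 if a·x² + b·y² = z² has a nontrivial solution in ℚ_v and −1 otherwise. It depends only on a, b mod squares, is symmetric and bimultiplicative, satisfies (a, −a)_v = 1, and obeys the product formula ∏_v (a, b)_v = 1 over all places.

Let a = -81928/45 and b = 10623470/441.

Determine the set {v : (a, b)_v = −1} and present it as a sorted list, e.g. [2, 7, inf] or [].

[5, 19]

Mod squares: a ≡ -2090, b ≡ 10623470. Check v ∈ {∞, 2, 3, 5, 7, 11, 13, 17, 19, 23}.
v=17: a=17^0·(≡15), b=17^1·(≡10) mod 17; (15|17)=+1, (10|17)=-1; (−1)^{0·1·8}·(+1)^1·(-1)^0 = +1.
v=13: a=13^0·(≡4), b=13^1·(≡3) mod 13; (4|13)=+1, (3|13)=+1; (−1)^{0·1·6}·(+1)^1·(+1)^0 = +1.
v=19: a=19^1·(≡11), b=19^1·(≡9) mod 19; (11|19)=+1, (9|19)=+1; (−1)^{1·1·9}·(+1)^1·(+1)^1 = -1.
v=5: a=5^-1·(≡3), b=5^1·(≡4) mod 5; (3|5)=-1, (4|5)=+1; (−1)^{-1·1·2}·(-1)^1·(+1)^-1 = -1.
v=∞: -2090 < 0 and 10623470 > 0  ⇒  (a,b)_∞ = +1.
v=2: v_2(a)=3, v_2(b)=1; units ≡ 3, 7 (mod 8); ε·ε+αω+βω = 1·1+3·0+1·1 ≡ 0  ⇒  (a,b)_2 = +1.
v=23: a=23^0·(≡2), b=23^1·(≡1) mod 23; (2|23)=+1, (1|23)=+1; (−1)^{0·1·11}·(+1)^1·(+1)^0 = +1.
v=3: a=3^-2·(≡1), b=3^-2·(≡2) mod 3; (1|3)=+1, (2|3)=-1; (−1)^{-2·-2·1}·(+1)^-2·(-1)^-2 = +1.
v=7: a=7^2·(≡5), b=7^-2·(≡2) mod 7; (5|7)=-1, (2|7)=+1; (−1)^{2·-2·3}·(-1)^-2·(+1)^2 = +1.
v=11: a=11^1·(≡10), b=11^1·(≡3) mod 11; (10|11)=-1, (3|11)=+1; (−1)^{1·1·5}·(-1)^1·(+1)^1 = +1.
Ram(-2090, 10623470) = {5, 19}; no ℚ_5-point on the conic.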